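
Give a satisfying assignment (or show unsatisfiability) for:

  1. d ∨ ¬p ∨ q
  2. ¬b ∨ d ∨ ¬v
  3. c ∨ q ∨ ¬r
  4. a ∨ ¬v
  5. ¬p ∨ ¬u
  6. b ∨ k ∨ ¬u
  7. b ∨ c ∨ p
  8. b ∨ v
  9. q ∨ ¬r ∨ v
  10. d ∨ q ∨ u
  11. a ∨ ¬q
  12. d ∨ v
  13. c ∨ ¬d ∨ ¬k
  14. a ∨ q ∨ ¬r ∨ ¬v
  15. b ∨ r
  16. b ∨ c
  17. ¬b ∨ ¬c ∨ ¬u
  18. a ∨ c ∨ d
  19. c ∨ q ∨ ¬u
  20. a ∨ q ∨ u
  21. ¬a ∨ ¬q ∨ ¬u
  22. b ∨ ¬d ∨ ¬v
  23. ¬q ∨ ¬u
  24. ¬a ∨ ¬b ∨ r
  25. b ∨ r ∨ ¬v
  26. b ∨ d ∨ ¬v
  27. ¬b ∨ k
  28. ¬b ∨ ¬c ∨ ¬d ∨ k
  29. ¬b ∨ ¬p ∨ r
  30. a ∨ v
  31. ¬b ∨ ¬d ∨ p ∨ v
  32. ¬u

a: True; c: True; r: True; b: True; k: True; u: False; q: True; v: False; d: True; p: True

Unit clause (¬u) forces u = False.
Try a = False:
  (a ∨ ¬v) forces v = False.
  clause (a ∨ v) is falsified — backtrack.
So a = True.
Set c = True.
Try r = False:
  (b ∨ r) forces b = True.
  clause (¬a ∨ ¬b ∨ r) is falsified — backtrack.
So r = True.
Try b = False:
  (b ∨ v) forces v = True.
  (b ∨ ¬d ∨ ¬v) forces d = False.
  clause (b ∨ d ∨ ¬v) is falsified — backtrack.
So b = True.
  then (¬b ∨ k) forces k = True.
Set q = True.
Set v = False.
  then (d ∨ v) forces d = True.
  then (¬b ∨ ¬d ∨ p ∨ v) forces p = True.
All clauses satisfied.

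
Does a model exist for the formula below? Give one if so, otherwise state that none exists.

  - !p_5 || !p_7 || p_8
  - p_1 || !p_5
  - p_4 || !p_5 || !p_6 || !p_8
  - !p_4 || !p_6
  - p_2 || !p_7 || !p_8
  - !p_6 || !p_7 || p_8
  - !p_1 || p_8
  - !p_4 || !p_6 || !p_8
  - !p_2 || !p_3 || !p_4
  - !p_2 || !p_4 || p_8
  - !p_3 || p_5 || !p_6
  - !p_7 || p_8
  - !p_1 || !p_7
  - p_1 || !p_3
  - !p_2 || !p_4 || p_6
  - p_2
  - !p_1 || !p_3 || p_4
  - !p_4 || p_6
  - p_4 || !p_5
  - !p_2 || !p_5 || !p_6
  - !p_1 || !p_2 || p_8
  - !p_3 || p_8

Unit clause (p_2) forces p_2 = True.
Set p_1 = False.
  then (p_1 || !p_5) forces p_5 = False.
  then (p_1 || !p_3) forces p_3 = False.
Try p_4 = True:
  (!p_4 || !p_6) forces p_6 = False.
  clause (!p_2 || !p_4 || p_6) is falsified — backtrack.
So p_4 = False.
Set p_6 = False.
Set p_7 = False.
Set p_8 = False.
All clauses satisfied.

p_1 = False, p_2 = True, p_3 = False, p_4 = False, p_5 = False, p_6 = False, p_7 = False, p_8 = False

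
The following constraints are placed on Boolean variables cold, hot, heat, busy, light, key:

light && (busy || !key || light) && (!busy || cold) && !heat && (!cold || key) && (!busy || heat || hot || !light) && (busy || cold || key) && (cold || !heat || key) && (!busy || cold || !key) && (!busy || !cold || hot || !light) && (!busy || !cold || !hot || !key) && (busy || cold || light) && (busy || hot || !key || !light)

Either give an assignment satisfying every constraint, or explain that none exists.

cold=T, hot=T, heat=F, busy=F, light=T, key=T

Unit clause (light) forces light = True.
Unit clause (!heat) forces heat = False.
Set cold = True.
  then (!cold || key) forces key = True.
Try hot = False:
  (!busy || heat || hot || !light) forces busy = False.
  clause (busy || hot || !key || !light) is falsified — backtrack.
So hot = True.
  then (!busy || !cold || !hot || !key) forces busy = False.
All clauses satisfied.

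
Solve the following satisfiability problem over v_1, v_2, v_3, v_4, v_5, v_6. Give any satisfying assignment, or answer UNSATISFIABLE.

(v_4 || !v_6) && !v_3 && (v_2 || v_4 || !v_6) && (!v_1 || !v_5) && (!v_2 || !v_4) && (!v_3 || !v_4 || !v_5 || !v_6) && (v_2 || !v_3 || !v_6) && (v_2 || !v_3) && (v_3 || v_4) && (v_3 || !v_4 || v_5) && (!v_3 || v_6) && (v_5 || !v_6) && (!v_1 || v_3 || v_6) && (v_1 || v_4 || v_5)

v_1 = False; v_2 = False; v_3 = False; v_4 = True; v_5 = True; v_6 = False

Unit clause (!v_3) forces v_3 = False.
In (v_3 || v_4) only v_4 is left, so v_4 = True.
In (v_3 || !v_4 || v_5) only v_5 is left, so v_5 = True.
In (!v_1 || !v_5) only !v_1 is left, so v_1 = False.
In (!v_2 || !v_4) only !v_2 is left, so v_2 = False.
Set v_6 = False.
All clauses satisfied.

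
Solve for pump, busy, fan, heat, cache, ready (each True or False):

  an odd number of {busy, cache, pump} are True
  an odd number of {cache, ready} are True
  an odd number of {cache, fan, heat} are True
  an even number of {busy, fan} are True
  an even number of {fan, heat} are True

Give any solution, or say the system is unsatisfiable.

pump: False; busy: False; fan: False; heat: False; cache: True; ready: False

{busy, cache, pump}: 1 true → odd ✓
{cache, ready}: 1 true → odd ✓
{cache, fan, heat}: 1 true → odd ✓
{busy, fan}: 0 true → even ✓
{fan, heat}: 0 true → even ✓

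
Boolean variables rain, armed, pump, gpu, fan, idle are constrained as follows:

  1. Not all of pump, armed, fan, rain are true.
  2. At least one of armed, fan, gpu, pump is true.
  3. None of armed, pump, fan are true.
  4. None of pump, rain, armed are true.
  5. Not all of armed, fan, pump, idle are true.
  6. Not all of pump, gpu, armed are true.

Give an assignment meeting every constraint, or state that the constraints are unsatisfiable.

rain = False; armed = False; pump = False; gpu = True; fan = False; idle = True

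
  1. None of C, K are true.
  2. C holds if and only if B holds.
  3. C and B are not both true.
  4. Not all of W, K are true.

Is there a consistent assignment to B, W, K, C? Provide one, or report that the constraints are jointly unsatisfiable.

B=F, W=F, K=F, C=F

  (1) {C, K}: 0 true — none ✓
  (2) C=F, B=F — same ✓
  (3) C=F, B=F — not both ✓
  (4) {W, K}: 0/2 true — not all ✓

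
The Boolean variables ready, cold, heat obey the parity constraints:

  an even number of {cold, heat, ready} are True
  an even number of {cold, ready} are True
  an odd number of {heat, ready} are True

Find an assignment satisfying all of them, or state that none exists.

ready = True, cold = True, heat = False

{cold, heat, ready}: 2 true → even ✓
{cold, ready}: 2 true → even ✓
{heat, ready}: 1 true → odd ✓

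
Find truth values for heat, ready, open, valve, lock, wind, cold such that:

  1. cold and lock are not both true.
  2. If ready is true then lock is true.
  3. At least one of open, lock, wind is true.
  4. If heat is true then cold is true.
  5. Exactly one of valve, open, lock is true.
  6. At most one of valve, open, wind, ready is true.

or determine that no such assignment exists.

heat: False; ready: False; open: False; valve: False; lock: True; wind: True; cold: False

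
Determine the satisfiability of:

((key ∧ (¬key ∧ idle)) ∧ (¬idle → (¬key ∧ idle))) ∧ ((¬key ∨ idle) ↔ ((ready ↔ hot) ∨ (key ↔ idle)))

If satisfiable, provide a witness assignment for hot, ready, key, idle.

Case key = True: the conjunct ¬key is False.
Case key = False: the conjunct key is False.
Both cases fail — unsatisfiable.

Unsatisfiable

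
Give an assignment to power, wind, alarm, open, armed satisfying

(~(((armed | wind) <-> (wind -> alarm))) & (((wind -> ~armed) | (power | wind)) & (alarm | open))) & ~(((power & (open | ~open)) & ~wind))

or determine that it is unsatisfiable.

power = True, wind = True, alarm = False, open = True, armed = True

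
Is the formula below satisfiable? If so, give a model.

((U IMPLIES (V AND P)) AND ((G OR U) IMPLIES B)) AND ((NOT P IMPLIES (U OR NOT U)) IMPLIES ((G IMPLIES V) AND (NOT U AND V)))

V: True, U: False, P: True, B: True, G: True

  (U IMPLIES (V AND P)) AND ((G OR U) IMPLIES B) = True
    U IMPLIES (V AND P) = True
      V AND P = True
    (G OR U) IMPLIES B = True
      G OR U = True
  (NOT P IMPLIES (U OR NOT U)) IMPLIES ((G IMPLIES V) AND (NOT U AND V)) = True
    NOT P IMPLIES (U OR NOT U) = True
      NOT P = False
      U OR NOT U = True
        NOT U = True
    (G IMPLIES V) AND (NOT U AND V) = True
      G IMPLIES V = True
      NOT U AND V = True
        NOT U = True
Both conjuncts True, so the formula holds.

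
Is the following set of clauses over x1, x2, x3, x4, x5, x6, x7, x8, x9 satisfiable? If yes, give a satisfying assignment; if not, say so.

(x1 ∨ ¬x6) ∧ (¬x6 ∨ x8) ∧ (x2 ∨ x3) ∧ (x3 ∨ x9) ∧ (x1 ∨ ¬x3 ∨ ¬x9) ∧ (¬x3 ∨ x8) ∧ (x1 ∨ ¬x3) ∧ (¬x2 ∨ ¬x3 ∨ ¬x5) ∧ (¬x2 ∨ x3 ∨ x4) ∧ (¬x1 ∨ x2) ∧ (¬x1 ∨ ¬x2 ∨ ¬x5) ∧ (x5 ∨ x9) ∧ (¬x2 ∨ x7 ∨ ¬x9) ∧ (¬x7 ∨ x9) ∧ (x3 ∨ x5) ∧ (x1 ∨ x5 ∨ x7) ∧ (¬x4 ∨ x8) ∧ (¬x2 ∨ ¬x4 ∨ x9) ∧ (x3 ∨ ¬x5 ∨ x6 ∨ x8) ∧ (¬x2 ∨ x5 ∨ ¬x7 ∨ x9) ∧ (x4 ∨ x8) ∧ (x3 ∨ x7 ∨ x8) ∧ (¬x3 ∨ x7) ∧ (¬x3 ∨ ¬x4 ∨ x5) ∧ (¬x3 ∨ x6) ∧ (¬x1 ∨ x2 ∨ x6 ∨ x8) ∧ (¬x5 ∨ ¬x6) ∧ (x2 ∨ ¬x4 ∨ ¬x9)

x1=F, x2=T, x3=F, x4=T, x5=T, x6=F, x7=T, x8=T, x9=T

Set x1 = False.
  then (x1 ∨ ¬x6) forces x6 = False.
  then (x1 ∨ ¬x3) forces x3 = False.
  then (x3 ∨ x5) forces x5 = True.
  then (x3 ∨ ¬x5 ∨ x6 ∨ x8) forces x8 = True.
  then (x2 ∨ x3) forces x2 = True.
  then (x3 ∨ x9) forces x9 = True.
  then (¬x2 ∨ x3 ∨ x4) forces x4 = True.
  then (¬x2 ∨ x7 ∨ ¬x9) forces x7 = True.
All clauses satisfied.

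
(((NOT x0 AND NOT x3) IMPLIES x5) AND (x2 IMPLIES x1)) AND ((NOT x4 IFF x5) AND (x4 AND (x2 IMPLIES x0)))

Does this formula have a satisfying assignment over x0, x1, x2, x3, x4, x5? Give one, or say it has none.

x0: True; x1: False; x2: False; x3: True; x4: True; x5: False

  ((NOT x0 AND NOT x3) IMPLIES x5) AND (x2 IMPLIES x1) = True
    (NOT x0 AND NOT x3) IMPLIES x5 = True
      NOT x0 AND NOT x3 = False
        NOT x0 = False
        NOT x3 = False
    x2 IMPLIES x1 = True
  (NOT x4 IFF x5) AND (x4 AND (x2 IMPLIES x0)) = True
    NOT x4 IFF x5 = True
      NOT x4 = False
    x4 AND (x2 IMPLIES x0) = True
      x2 IMPLIES x0 = True
Both conjuncts True, so the formula holds.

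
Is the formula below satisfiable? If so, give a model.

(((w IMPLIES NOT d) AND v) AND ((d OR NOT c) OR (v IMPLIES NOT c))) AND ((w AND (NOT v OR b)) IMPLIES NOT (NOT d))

d = True; w = False; v = True; c = True; b = True

  ((w IMPLIES NOT d) AND v) AND ((d OR NOT c) OR (v IMPLIES NOT c)) = True
    (w IMPLIES NOT d) AND v = True
      w IMPLIES NOT d = True
        NOT d = False
    (d OR NOT c) OR (v IMPLIES NOT c) = True
      d OR NOT c = True
        NOT c = False
      v IMPLIES NOT c = False
        NOT c = False
  (w AND (NOT v OR b)) IMPLIES NOT (NOT d) = True
    w AND (NOT v OR b) = False
      NOT v OR b = True
        NOT v = False
    NOT (NOT d) = True
      NOT d = False
Both conjuncts True, so the formula holds.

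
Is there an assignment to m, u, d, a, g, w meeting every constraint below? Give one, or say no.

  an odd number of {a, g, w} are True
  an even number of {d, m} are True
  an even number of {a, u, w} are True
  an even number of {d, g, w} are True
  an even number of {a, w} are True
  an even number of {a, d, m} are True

m: True, u: False, d: True, a: False, g: True, w: False

{a, g, w}: 1 true → odd ✓
{d, m}: 2 true → even ✓
{a, u, w}: 0 true → even ✓
{d, g, w}: 2 true → even ✓
{a, w}: 0 true → even ✓
{a, d, m}: 2 true → even ✓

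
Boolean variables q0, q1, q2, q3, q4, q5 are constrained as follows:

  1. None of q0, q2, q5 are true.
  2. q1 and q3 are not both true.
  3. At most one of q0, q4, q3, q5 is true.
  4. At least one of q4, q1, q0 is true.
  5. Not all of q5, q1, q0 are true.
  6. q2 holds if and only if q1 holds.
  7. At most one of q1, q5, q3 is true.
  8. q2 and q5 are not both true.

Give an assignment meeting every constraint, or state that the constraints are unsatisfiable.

q0 = False, q1 = False, q2 = False, q3 = False, q4 = True, q5 = False

  (1) {q0, q2, q5}: 0 true — none ✓
  (2) q1=F, q3=F — not both ✓
  (3) {q0, q4, q3, q5}: 1 true — at most one ✓
  (4) {q4, q1, q0}: 1 true — at least one ✓
  (5) {q5, q1, q0}: 0/3 true — not all ✓
  (6) q2=F, q1=F — same ✓
  (7) {q1, q5, q3}: 0 true — at most one ✓
  (8) q2=F, q5=F — not both ✓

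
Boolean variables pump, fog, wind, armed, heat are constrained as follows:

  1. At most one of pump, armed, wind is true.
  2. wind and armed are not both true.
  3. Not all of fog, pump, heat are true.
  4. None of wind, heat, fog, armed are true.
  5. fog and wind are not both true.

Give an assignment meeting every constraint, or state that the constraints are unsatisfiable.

pump: True, fog: False, wind: False, armed: False, heat: False

  (1) {pump, armed, wind}: 1 true — at most one ✓
  (2) wind=F, armed=F — not both ✓
  (3) {fog, pump, heat}: 1/3 true — not all ✓
  (4) {wind, heat, fog, armed}: 0 true — none ✓
  (5) fog=F, wind=F — not both ✓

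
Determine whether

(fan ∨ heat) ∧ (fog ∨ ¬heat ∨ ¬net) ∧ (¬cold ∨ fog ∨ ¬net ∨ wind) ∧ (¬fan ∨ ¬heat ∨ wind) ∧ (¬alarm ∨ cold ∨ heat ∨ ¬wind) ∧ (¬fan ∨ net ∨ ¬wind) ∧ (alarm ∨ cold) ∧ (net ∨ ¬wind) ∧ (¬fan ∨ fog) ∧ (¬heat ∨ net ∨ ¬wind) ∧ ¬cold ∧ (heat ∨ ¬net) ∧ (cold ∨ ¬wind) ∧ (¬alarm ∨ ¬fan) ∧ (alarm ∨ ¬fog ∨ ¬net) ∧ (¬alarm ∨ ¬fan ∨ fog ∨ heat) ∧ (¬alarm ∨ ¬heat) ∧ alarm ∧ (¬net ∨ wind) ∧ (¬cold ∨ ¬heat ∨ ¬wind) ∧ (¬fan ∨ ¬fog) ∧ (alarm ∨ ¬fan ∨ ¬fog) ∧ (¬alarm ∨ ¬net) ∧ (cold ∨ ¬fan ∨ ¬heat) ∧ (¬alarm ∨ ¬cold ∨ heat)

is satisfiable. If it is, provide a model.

Case heat = True:
  (¬cold) forces cold = False.
  (alarm ∨ cold) forces alarm = True.
  Clause (¬alarm ∨ ¬heat) is falsified — contradiction.
Case heat = False:
  (fan ∨ heat) forces fan = True.
  (¬fan ∨ fog) forces fog = True.
  Clause (¬fan ∨ ¬fog) is falsified — contradiction.
Both cases fail, so the formula is unsatisfiable.

Unsatisfiable — no assignment works.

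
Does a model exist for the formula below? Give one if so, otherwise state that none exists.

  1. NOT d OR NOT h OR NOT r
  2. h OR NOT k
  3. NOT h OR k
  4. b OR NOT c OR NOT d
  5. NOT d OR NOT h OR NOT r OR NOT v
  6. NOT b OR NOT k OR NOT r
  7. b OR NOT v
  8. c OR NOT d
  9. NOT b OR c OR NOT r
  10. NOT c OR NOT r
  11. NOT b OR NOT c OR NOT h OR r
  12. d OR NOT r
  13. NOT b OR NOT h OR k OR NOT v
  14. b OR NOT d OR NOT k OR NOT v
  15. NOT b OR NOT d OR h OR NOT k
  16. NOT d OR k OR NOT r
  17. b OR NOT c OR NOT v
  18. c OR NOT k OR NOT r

Set c = True.
  then (NOT c OR NOT r) forces r = False.
Set h = False.
  then (h OR NOT k) forces k = False.
Set b = False.
  then (b OR NOT c OR NOT d) forces d = False.
  then (b OR NOT v) forces v = False.
All clauses satisfied.

c = True; h = False; b = False; v = False; d = False; r = False; k = False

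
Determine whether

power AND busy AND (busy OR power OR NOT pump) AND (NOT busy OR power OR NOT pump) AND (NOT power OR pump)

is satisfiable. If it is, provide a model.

power: True, busy: True, pump: True

Unit clause (power) forces power = True.
Unit clause (busy) forces busy = True.
In (NOT power OR pump) only pump is left, so pump = True.
Check each clause:
  (power): power holds.
  (busy): busy holds.
  (busy OR power OR NOT pump): busy holds.
  (NOT busy OR power OR NOT pump): power holds.
  (NOT power OR pump): pump holds.
All clauses satisfied.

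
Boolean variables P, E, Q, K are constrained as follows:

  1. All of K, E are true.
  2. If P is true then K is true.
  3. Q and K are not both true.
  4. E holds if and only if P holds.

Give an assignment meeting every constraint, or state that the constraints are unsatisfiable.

P=T, E=T, Q=F, K=T

  (1) {K, E}: all 2 true ✓
  (2) P=T ⇒ K: T ✓
  (3) Q=F, K=T — not both ✓
  (4) E=T, P=T — same ✓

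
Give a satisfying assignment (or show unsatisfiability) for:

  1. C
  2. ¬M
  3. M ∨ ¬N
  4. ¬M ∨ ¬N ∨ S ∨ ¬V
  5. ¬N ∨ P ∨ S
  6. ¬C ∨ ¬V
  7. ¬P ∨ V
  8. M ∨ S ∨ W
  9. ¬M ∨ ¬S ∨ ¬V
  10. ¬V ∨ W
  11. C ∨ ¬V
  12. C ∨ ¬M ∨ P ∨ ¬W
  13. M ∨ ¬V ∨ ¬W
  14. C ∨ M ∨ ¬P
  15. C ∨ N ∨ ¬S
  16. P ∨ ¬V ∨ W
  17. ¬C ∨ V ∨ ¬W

W=F; V=F; M=F; N=F; S=T; C=T; P=F

Unit clause (C) forces C = True.
Unit clause (¬M) forces M = False.
In (M ∨ ¬N) only ¬N is left, so N = False.
In (¬C ∨ ¬V) only ¬V is left, so V = False.
In (¬P ∨ V) only ¬P is left, so P = False.
In (¬C ∨ V ∨ ¬W) only ¬W is left, so W = False.
In (M ∨ S ∨ W) only S is left, so S = True.
All clauses satisfied.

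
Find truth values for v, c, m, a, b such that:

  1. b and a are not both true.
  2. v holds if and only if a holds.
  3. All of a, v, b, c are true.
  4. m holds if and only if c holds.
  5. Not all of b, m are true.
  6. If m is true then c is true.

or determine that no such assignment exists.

Case a = True:
  (1) with a=T forces b = False.
  Constraint (3) is violated (b=F) — contradiction.
Case a = False:
  Constraint (3) is violated (a=F) — contradiction.
Both cases fail — unsatisfiable.

Unsatisfiable — no assignment works.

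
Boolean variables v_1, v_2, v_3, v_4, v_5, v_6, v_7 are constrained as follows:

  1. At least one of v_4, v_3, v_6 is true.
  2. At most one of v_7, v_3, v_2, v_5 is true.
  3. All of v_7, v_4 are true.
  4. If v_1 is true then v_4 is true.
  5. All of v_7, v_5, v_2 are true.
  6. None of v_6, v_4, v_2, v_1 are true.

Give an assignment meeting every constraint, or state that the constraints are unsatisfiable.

The formula is unsatisfiable.

Case v_2 = True:
  Constraint (6) is violated (v_2=T) — contradiction.
Case v_2 = False:
  Constraint (5) is violated (v_2=F) — contradiction.
Both cases fail — unsatisfiable.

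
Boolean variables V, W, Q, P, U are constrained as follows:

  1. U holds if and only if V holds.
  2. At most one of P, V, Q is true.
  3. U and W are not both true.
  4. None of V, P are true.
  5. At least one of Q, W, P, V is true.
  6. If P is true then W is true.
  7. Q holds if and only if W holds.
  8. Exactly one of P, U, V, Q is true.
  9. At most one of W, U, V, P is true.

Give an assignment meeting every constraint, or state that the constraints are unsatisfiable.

V = False, W = True, Q = True, P = False, U = False

  (1) U=F, V=F — same ✓
  (2) {P, V, Q}: 1 true — at most one ✓
  (3) U=F, W=T — not both ✓
  (4) {V, P}: 0 true — none ✓
  (5) {Q, W, P, V}: 2 true — at least one ✓
  (6) P=F ⇒ W: vacuous ✓
  (7) Q=T, W=T — same ✓
  (8) {P, U, V, Q}: 1 true — exactly one ✓
  (9) {W, U, V, P}: 1 true — at most one ✓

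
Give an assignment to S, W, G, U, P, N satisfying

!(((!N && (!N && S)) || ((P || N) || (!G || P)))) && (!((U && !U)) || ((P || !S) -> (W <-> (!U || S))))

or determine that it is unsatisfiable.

S: False, W: True, G: True, U: True, P: False, N: False

  !(((!N && (!N && S)) || ((P || N) || (!G || P)))) = True
    (!N && (!N && S)) || ((P || N) || (!G || P)) = False
      !N && (!N && S) = False
        !N = True
        !N && S = False
          !N = True
      (P || N) || (!G || P) = False
        P || N = False
        !G || P = False
          !G = False
  !((U && !U)) || ((P || !S) -> (W <-> (!U || S))) = True
    !((U && !U)) = True
      U && !U = False
        !U = False
    (P || !S) -> (W <-> (!U || S)) = False
      P || !S = True
        !S = True
      W <-> (!U || S) = False
        !U || S = False
          !U = False
Both conjuncts True, so the formula holds.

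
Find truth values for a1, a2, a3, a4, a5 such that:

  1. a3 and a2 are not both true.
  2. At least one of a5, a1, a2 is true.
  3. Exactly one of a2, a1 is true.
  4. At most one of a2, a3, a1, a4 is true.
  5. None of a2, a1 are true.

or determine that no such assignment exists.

Case a1 = True:
  Constraint (5) is violated (a1=T) — contradiction.
Case a1 = False:
  (3) with a1=F forces a2 = True.
  Constraint (5) is violated (a2=T) — contradiction.
Both cases fail — unsatisfiable.

Unsatisfiable — no assignment works.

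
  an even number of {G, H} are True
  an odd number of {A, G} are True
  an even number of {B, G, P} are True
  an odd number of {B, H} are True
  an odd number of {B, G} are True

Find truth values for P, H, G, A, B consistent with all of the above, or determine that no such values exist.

P = True, H = True, G = True, A = False, B = False

{G, H}: 2 true → even ✓
{A, G}: 1 true → odd ✓
{B, G, P}: 2 true → even ✓
{B, H}: 1 true → odd ✓
{B, G}: 1 true → odd ✓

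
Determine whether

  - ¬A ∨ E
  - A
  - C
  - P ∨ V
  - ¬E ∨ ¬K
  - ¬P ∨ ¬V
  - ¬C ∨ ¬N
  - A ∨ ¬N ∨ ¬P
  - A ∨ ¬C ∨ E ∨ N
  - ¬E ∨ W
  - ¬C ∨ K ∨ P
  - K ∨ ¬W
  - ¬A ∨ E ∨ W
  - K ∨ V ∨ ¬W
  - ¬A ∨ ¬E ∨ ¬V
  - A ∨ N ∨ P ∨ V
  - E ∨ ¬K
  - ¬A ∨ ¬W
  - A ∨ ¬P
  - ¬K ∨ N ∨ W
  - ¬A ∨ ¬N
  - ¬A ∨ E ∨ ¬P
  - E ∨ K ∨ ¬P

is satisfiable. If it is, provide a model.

Case W = True:
  (A) forces A = True.
  Clause (¬A ∨ ¬W) is falsified — contradiction.
Case W = False:
  (A) forces A = True.
  (¬A ∨ E) forces E = True.
  Clause (¬E ∨ W) is falsified — contradiction.
Both cases fail, so the formula is unsatisfiable.

The formula is unsatisfiable.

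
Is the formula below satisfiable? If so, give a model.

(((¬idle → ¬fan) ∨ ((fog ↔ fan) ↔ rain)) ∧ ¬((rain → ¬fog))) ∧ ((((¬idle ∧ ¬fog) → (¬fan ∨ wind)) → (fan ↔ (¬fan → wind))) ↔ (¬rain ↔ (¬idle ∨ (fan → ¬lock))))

lock=T; wind=T; fog=T; idle=F; rain=T; fan=F

  ((¬idle → ¬fan) ∨ ((fog ↔ fan) ↔ rain)) ∧ ¬((rain → ¬fog)) = True
    (¬idle → ¬fan) ∨ ((fog ↔ fan) ↔ rain) = True
      ¬idle → ¬fan = True
        ¬idle = True
        ¬fan = True
      (fog ↔ fan) ↔ rain = False
        fog ↔ fan = False
    ¬((rain → ¬fog)) = True
      rain → ¬fog = False
        ¬fog = False
  (((¬idle ∧ ¬fog) → (¬fan ∨ wind)) → (fan ↔ (¬fan → wind))) ↔ (¬rain ↔ (¬idle ∨ (fan → ¬lock))) = True
    ((¬idle ∧ ¬fog) → (¬fan ∨ wind)) → (fan ↔ (¬fan → wind)) = False
      (¬idle ∧ ¬fog) → (¬fan ∨ wind) = True
        ¬idle ∧ ¬fog = False
          ¬idle = True
          ¬fog = False
        ¬fan ∨ wind = True
          ¬fan = True
      fan ↔ (¬fan → wind) = False
        ¬fan → wind = True
          ¬fan = True
    ¬rain ↔ (¬idle ∨ (fan → ¬lock)) = False
      ¬rain = False
      ¬idle ∨ (fan → ¬lock) = True
        ¬idle = True
        fan → ¬lock = True
          ¬lock = False
Both conjuncts True, so the formula holds.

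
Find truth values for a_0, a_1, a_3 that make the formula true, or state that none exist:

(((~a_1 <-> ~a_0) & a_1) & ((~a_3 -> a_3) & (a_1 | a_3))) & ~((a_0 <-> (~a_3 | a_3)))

No satisfying assignment exists.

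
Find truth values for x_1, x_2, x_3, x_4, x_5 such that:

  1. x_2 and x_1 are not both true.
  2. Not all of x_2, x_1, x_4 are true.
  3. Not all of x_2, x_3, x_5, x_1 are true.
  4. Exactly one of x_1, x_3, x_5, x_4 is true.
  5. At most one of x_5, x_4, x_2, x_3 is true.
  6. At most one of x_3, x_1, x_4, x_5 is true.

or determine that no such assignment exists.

x_1 = False; x_2 = False; x_3 = False; x_4 = True; x_5 = False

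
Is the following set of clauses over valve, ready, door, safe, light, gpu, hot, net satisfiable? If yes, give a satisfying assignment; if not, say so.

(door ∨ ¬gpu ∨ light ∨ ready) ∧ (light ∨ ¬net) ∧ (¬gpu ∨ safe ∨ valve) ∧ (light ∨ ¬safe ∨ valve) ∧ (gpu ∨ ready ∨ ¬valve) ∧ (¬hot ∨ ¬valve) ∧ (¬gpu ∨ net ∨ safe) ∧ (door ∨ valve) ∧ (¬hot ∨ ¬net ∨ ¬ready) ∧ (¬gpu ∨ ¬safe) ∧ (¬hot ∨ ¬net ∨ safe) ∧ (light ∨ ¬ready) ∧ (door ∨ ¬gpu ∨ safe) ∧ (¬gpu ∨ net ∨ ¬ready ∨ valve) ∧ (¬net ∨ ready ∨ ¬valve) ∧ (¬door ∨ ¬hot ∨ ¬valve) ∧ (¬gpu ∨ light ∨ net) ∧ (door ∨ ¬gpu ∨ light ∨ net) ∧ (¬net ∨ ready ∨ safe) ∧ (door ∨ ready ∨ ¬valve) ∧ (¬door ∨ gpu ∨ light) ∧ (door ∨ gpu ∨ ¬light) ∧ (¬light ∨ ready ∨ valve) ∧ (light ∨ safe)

valve = False, ready = True, door = True, safe = False, light = True, gpu = False, hot = True, net = False

Set valve = False.
  then (door ∨ valve) forces door = True.
Try ready = False:
  (¬light ∨ ready ∨ valve) forces light = False.
  (light ∨ ¬net) forces net = False.
  (light ∨ ¬safe ∨ valve) forces safe = False.
  clause (light ∨ safe) is falsified — backtrack.
So ready = True.
  then (light ∨ ¬ready) forces light = True.
Set safe = False.
  then (¬gpu ∨ safe ∨ valve) forces gpu = False.
Set hot = True.
  then (¬hot ∨ ¬net ∨ ¬ready) forces net = False.
All clauses satisfied.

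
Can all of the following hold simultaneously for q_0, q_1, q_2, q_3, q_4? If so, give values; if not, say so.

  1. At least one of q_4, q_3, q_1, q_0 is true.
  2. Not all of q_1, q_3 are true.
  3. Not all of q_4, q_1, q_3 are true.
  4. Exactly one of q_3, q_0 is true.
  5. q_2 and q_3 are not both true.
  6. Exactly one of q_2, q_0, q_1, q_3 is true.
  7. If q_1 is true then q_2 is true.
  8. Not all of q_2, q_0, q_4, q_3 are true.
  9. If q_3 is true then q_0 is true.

q_0: True, q_1: False, q_2: False, q_3: False, q_4: True

  (1) {q_4, q_3, q_1, q_0}: 2 true — at least one ✓
  (2) {q_1, q_3}: 0/2 true — not all ✓
  (3) {q_4, q_1, q_3}: 1/3 true — not all ✓
  (4) {q_3, q_0}: 1 true — exactly one ✓
  (5) q_2=F, q_3=F — not both ✓
  (6) {q_2, q_0, q_1, q_3}: 1 true — exactly one ✓
  (7) q_1=F ⇒ q_2: vacuous ✓
  (8) {q_2, q_0, q_4, q_3}: 2/4 true — not all ✓
  (9) q_3=F ⇒ q_0: vacuous ✓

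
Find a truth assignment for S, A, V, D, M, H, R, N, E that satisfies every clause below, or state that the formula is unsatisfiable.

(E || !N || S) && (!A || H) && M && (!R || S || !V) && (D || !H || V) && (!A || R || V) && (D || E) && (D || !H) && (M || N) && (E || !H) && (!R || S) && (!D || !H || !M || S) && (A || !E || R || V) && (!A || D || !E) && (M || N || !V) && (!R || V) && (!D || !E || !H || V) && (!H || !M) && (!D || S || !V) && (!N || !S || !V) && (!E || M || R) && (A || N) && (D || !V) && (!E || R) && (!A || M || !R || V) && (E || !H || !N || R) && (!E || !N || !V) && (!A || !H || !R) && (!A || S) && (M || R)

S = True; A = False; V = False; D = True; M = True; H = False; R = False; N = True; E = False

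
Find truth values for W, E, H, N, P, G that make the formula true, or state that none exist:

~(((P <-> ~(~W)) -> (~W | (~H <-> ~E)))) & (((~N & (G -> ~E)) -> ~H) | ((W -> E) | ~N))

W = True; E = True; H = False; N = True; P = True; G = False

  ~(((P <-> ~(~W)) -> (~W | (~H <-> ~E)))) = True
    (P <-> ~(~W)) -> (~W | (~H <-> ~E)) = False
      P <-> ~(~W) = True
        ~(~W) = True
          ~W = False
      ~W | (~H <-> ~E) = False
        ~W = False
        ~H <-> ~E = False
          ~H = True
          ~E = False
  ((~N & (G -> ~E)) -> ~H) | ((W -> E) | ~N) = True
    (~N & (G -> ~E)) -> ~H = True
      ~N & (G -> ~E) = False
        ~N = False
        G -> ~E = True
          ~E = False
      ~H = True
    (W -> E) | ~N = True
      W -> E = True
      ~N = False
Both conjuncts True, so the formula holds.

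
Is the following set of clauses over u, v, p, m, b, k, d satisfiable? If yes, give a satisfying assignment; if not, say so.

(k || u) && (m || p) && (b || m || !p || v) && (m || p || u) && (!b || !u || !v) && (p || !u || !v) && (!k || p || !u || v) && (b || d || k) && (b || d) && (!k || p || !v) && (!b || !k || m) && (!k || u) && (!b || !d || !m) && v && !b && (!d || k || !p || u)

u: True, v: True, p: True, m: True, b: False, k: True, d: True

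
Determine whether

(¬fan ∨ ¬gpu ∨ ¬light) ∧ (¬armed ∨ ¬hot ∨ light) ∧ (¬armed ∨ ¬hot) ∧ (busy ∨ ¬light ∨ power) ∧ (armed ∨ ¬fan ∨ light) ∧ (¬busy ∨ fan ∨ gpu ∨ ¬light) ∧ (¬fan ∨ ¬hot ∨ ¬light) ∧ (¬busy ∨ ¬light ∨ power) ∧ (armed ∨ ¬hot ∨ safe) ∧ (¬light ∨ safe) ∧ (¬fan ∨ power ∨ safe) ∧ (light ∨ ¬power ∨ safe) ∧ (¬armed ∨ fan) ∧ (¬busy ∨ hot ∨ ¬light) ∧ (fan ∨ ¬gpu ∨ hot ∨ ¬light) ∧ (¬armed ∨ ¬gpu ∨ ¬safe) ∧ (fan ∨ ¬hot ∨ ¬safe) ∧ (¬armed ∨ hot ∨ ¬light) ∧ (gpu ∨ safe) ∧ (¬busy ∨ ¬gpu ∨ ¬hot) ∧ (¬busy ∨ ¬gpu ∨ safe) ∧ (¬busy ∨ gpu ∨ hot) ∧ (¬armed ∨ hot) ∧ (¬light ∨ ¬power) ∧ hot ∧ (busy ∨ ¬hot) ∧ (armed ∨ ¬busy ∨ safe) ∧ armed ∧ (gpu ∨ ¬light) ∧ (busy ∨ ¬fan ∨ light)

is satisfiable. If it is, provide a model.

Case armed = True:
  (¬armed ∨ ¬hot) forces hot = False.
  Clause (¬armed ∨ hot) is falsified — contradiction.
Case armed = False:
  Clause (armed) is falsified — contradiction.
Both cases fail, so the formula is unsatisfiable.

Unsatisfiable — no assignment works.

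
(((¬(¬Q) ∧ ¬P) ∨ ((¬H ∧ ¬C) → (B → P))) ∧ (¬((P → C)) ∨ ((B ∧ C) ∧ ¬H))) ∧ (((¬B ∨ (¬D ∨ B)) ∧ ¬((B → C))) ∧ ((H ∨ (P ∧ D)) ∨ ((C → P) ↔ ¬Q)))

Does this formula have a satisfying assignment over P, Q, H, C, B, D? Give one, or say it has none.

P: True, Q: False, H: False, C: False, B: True, D: True

  ((¬(¬Q) ∧ ¬P) ∨ ((¬H ∧ ¬C) → (B → P))) ∧ (¬((P → C)) ∨ ((B ∧ C) ∧ ¬H)) = True
    (¬(¬Q) ∧ ¬P) ∨ ((¬H ∧ ¬C) → (B → P)) = True
      ¬(¬Q) ∧ ¬P = False
        ¬(¬Q) = False
          ¬Q = True
        ¬P = False
      (¬H ∧ ¬C) → (B → P) = True
        ¬H ∧ ¬C = True
          ¬H = True
          ¬C = True
        B → P = True
    ¬((P → C)) ∨ ((B ∧ C) ∧ ¬H) = True
      ¬((P → C)) = True
        P → C = False
      (B ∧ C) ∧ ¬H = False
        B ∧ C = False
        ¬H = True
  ((¬B ∨ (¬D ∨ B)) ∧ ¬((B → C))) ∧ ((H ∨ (P ∧ D)) ∨ ((C → P) ↔ ¬Q)) = True
    (¬B ∨ (¬D ∨ B)) ∧ ¬((B → C)) = True
      ¬B ∨ (¬D ∨ B) = True
        ¬B = False
        ¬D ∨ B = True
          ¬D = False
      ¬((B → C)) = True
        B → C = False
    (H ∨ (P ∧ D)) ∨ ((C → P) ↔ ¬Q) = True
      H ∨ (P ∧ D) = True
        P ∧ D = True
      (C → P) ↔ ¬Q = True
        C → P = True
        ¬Q = True
Both conjuncts True, so the formula holds.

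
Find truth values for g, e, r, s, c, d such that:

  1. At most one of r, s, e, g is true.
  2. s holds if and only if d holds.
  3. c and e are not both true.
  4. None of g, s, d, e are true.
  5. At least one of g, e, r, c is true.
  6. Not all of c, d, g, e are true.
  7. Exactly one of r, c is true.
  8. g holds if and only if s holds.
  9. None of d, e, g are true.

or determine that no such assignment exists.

g=F, e=F, r=T, s=F, c=F, d=F

  (1) {r, s, e, g}: 1 true — at most one ✓
  (2) s=F, d=F — same ✓
  (3) c=F, e=F — not both ✓
  (4) {g, s, d, e}: 0 true — none ✓
  (5) {g, e, r, c}: 1 true — at least one ✓
  (6) {c, d, g, e}: 0/4 true — not all ✓
  (7) {r, c}: 1 true — exactly one ✓
  (8) g=F, s=F — same ✓
  (9) {d, e, g}: 0 true — none ✓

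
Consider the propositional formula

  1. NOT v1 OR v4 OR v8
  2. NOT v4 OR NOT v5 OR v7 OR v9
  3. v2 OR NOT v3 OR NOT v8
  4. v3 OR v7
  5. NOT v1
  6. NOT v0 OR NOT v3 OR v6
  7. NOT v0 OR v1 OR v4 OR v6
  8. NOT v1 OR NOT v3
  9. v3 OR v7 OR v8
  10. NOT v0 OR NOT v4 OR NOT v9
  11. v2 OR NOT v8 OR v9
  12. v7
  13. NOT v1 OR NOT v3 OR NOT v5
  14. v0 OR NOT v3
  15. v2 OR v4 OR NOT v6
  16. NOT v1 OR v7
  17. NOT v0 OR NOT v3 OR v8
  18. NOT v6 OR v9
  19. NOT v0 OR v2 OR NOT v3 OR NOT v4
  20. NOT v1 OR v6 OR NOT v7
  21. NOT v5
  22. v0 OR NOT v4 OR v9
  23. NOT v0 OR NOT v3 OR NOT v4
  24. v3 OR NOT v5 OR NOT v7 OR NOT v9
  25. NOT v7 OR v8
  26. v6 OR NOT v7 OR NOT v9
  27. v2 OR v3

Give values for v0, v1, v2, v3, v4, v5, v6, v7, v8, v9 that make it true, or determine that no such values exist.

Unit clause (NOT v1) forces v1 = False.
Unit clause (v7) forces v7 = True.
Unit clause (NOT v5) forces v5 = False.
In (NOT v7 OR v8) only v8 is left, so v8 = True.
Set v0 = False.
  then (v0 OR NOT v3) forces v3 = False.
  then (v2 OR v3) forces v2 = True.
Set v4 = True.
  then (v0 OR NOT v4 OR v9) forces v9 = True.
  then (v6 OR NOT v7 OR NOT v9) forces v6 = True.
All clauses satisfied.

v0 = False; v1 = False; v2 = True; v3 = False; v4 = True; v5 = False; v6 = True; v7 = True; v8 = True; v9 = True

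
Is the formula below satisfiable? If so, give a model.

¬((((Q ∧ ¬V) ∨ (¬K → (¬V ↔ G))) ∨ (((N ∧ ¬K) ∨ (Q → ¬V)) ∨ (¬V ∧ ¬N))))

K: False; Q: True; N: False; G: True; V: True

  ¬((((Q ∧ ¬V) ∨ (¬K → (¬V ↔ G))) ∨ (((N ∧ ¬K) ∨ (Q → ¬V)) ∨ (¬V ∧ ¬N)))) = True
    ((Q ∧ ¬V) ∨ (¬K → (¬V ↔ G))) ∨ (((N ∧ ¬K) ∨ (Q → ¬V)) ∨ (¬V ∧ ¬N)) = False
      (Q ∧ ¬V) ∨ (¬K → (¬V ↔ G)) = False
        Q ∧ ¬V = False
          ¬V = False
        ¬K → (¬V ↔ G) = False
          ¬K = True
          ¬V ↔ G = False
            ¬V = False
      ((N ∧ ¬K) ∨ (Q → ¬V)) ∨ (¬V ∧ ¬N) = False
        (N ∧ ¬K) ∨ (Q → ¬V) = False
          N ∧ ¬K = False
            ¬K = True
          Q → ¬V = False
            ¬V = False
        ¬V ∧ ¬N = False
          ¬V = False
          ¬N = True
The formula evaluates to True.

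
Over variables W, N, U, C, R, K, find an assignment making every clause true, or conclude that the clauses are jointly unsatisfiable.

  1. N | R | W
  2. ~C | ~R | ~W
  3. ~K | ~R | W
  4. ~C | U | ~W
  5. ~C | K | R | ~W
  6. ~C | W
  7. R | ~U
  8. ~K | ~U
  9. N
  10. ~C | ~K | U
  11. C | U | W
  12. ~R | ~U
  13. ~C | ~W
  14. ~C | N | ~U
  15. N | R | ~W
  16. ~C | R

W: True, N: True, U: False, C: False, R: False, K: False

Unit clause (N) forces N = True.
Try W = False:
  (~C | W) forces C = False.
  (C | U | W) forces U = True.
  (R | ~U) forces R = True.
  clause (~R | ~U) is falsified — backtrack.
So W = True.
  then (~C | ~W) forces C = False.
Try U = True:
  (R | ~U) forces R = True.
  clause (~R | ~U) is falsified — backtrack.
So U = False.
Set R = False.
Set K = False.
All clauses satisfied.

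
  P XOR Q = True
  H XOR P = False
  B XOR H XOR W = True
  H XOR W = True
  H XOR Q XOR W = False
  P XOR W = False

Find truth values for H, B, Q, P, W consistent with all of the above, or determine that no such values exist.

Adding constraints 2, 4, 6 mod 2: every variable appears an even number of times on the left, so the left side is 0.
But the right sides sum to 1 (mod 2). 0 ≠ 1 — the system is inconsistent.

UNSATISFIABLE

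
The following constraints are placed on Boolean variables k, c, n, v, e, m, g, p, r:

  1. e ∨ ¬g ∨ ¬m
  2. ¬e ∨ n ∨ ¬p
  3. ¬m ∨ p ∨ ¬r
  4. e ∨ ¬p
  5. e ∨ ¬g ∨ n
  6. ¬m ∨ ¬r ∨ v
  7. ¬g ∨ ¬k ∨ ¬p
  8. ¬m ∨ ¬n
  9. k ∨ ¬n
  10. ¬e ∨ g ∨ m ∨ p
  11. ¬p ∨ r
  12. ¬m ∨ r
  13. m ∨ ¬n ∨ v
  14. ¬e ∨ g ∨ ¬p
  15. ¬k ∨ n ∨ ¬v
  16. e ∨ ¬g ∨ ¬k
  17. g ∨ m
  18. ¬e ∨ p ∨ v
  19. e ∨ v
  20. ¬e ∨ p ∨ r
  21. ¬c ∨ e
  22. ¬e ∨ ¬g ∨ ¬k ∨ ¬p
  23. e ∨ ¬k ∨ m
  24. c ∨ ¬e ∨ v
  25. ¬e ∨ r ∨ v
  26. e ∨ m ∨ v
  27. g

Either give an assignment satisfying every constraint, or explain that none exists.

k=T, c=F, n=T, v=T, e=T, m=F, g=T, p=F, r=T

Unit clause (g) forces g = True.
Set k = True.
  then (¬g ∨ ¬k ∨ ¬p) forces p = False.
  then (e ∨ ¬g ∨ ¬k) forces e = True.
  then (¬e ∨ p ∨ v) forces v = True.
  then (¬e ∨ p ∨ r) forces r = True.
  then (¬m ∨ p ∨ ¬r) forces m = False.
  then (¬k ∨ n ∨ ¬v) forces n = True.
Set c = False.
All clauses satisfied.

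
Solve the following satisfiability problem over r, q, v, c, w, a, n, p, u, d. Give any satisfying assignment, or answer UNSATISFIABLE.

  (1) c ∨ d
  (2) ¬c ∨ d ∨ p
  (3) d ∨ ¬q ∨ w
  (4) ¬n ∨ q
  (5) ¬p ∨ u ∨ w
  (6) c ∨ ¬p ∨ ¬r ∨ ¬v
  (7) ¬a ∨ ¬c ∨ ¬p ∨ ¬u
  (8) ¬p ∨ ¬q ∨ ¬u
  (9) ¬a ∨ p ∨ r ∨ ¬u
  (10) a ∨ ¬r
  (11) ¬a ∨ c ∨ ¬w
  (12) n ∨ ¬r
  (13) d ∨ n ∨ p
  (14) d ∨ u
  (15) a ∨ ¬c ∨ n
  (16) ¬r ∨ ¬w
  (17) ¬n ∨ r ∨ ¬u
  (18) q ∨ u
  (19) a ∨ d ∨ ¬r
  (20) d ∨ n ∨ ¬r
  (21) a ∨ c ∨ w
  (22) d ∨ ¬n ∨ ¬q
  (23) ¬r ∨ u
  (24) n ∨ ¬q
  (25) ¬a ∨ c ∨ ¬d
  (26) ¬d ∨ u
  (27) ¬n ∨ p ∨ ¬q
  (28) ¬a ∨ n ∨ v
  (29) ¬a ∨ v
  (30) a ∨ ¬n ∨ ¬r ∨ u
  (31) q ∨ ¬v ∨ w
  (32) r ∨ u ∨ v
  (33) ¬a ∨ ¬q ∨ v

Set r = False.
Try q = True:
  (n ∨ ¬q) forces n = True.
  (¬n ∨ r ∨ ¬u) forces u = False.
  (d ∨ u) forces d = True.
  clause (¬d ∨ u) is falsified — backtrack.
So q = False.
  then (¬n ∨ q) forces n = False.
  then (q ∨ u) forces u = True.
Set v = True.
  then (q ∨ ¬v ∨ w) forces w = True.
Try c = True:
  (a ∨ ¬c ∨ n) forces a = True.
  (¬a ∨ ¬c ∨ ¬p ∨ ¬u) forces p = False.
  clause (¬a ∨ p ∨ r ∨ ¬u) is falsified — backtrack.
So c = False.
  then (c ∨ d) forces d = True.
  then (¬a ∨ c ∨ ¬w) forces a = False.
Set p = True.
All clauses satisfied.

r = False, q = False, v = True, c = False, w = True, a = False, n = False, p = True, u = True, d = True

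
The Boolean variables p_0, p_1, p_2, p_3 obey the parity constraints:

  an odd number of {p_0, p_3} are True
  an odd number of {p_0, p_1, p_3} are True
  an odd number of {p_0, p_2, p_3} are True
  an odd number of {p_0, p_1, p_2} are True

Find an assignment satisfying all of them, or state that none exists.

p_0 = True, p_1 = False, p_2 = False, p_3 = False

{p_0, p_3}: 1 true → odd ✓
{p_0, p_1, p_3}: 1 true → odd ✓
{p_0, p_2, p_3}: 1 true → odd ✓
{p_0, p_1, p_2}: 1 true → odd ✓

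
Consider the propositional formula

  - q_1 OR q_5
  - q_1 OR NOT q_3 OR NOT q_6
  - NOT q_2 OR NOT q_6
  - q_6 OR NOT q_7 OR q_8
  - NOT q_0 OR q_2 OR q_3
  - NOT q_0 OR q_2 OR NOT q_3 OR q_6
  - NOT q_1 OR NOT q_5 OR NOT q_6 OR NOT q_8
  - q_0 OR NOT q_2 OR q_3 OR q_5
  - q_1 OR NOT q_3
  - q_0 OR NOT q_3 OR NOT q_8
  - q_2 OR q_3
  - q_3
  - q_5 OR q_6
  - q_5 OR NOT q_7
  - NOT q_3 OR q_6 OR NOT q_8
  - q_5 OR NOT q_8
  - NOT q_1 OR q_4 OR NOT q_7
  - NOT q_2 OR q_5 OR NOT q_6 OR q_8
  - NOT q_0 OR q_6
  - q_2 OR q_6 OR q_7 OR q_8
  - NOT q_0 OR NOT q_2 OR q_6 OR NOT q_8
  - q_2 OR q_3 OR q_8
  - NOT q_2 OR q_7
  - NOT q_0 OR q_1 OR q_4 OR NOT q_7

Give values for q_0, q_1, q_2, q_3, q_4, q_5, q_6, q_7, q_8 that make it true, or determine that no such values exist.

Unit clause (q_3) forces q_3 = True.
In (q_1 OR NOT q_3) only q_1 is left, so q_1 = True.
Set q_0 = False.
  then (q_0 OR NOT q_3 OR NOT q_8) forces q_8 = False.
Try q_2 = True:
  (NOT q_2 OR NOT q_6) forces q_6 = False.
  (q_6 OR NOT q_7 OR q_8) forces q_7 = False.
  clause (NOT q_2 OR q_7) is falsified — backtrack.
So q_2 = False.
Set q_4 = True.
Set q_5 = False.
  then (q_5 OR q_6) forces q_6 = True.
  then (q_5 OR NOT q_7) forces q_7 = False.
All clauses satisfied.

q_0: False, q_1: True, q_2: False, q_3: True, q_4: True, q_5: False, q_6: True, q_7: False, q_8: False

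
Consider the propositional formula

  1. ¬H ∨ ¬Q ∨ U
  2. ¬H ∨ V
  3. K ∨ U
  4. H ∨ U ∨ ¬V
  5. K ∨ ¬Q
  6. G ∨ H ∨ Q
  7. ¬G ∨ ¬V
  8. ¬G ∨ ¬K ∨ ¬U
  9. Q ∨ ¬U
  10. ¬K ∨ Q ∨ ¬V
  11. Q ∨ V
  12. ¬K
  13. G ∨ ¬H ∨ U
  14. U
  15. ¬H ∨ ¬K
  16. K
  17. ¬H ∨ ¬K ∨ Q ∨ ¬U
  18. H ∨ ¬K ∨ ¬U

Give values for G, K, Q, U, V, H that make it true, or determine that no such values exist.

Unsatisfiable — no assignment works.

Case K = True:
  Clause (¬K) is falsified — contradiction.
Case K = False:
  Clause (K) is falsified — contradiction.
Both cases fail, so the formula is unsatisfiable.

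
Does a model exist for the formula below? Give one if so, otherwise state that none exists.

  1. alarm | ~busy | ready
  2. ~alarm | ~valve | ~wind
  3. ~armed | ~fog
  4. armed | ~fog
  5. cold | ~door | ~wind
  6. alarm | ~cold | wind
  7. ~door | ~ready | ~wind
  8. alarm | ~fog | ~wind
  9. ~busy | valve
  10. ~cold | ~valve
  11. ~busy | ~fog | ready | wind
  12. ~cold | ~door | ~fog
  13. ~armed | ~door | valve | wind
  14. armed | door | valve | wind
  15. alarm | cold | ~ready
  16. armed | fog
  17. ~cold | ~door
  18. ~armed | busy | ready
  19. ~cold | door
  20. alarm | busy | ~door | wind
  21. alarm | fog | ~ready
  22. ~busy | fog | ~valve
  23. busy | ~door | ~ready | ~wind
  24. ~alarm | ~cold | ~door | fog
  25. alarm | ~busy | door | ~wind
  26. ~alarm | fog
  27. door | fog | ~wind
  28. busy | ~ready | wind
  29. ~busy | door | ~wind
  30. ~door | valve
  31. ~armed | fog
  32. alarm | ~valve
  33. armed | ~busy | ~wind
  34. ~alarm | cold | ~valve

Case armed = True:
  (~armed | ~fog) forces fog = False.
  Clause (~armed | fog) is falsified — contradiction.
Case armed = False:
  (armed | ~fog) forces fog = False.
  Clause (armed | fog) is falsified — contradiction.
Both cases fail, so the formula is unsatisfiable.

Unsatisfiable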